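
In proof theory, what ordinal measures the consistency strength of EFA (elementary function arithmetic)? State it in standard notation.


The proof-theoretic ordinal of EFA (elementary function arithmetic) is a standard result in ordinal analysis.
This ordinal is the supremum of order types of primitive recursive well-orderings
that the theory can prove to be well-ordered.
For EFA (elementary function arithmetic), the proof-theoretic ordinal is omega^3.

omega^3


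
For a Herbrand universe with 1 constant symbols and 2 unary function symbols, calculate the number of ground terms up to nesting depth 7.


Herbrand terms by depth:
Depth 0: 1 constants
Depth 1: 2 new terms (running total: 3)
Depth 2: 4 new terms (running total: 7)
Depth 3: 8 new terms (running total: 15)
Depth 4: 16 new terms (running total: 31)
Depth 5: 32 new terms (running total: 63)
Depth 6: 64 new terms (running total: 127)
Depth 7: 128 new terms (running total: 255)
Total distinct ground terms = 255

255


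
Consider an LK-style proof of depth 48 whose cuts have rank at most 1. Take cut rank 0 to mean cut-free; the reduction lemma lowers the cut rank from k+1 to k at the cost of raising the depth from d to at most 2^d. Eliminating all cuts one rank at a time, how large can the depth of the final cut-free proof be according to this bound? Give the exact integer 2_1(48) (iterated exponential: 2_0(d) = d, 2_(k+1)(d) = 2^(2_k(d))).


Each rank reduction sends depth d to at most 2^d; cut rank r needs r reductions.
2_0(48) = 48
2_1(48) = 2^48 = 281474976710656
Cut-free depth bound = 281474976710656

281474976710656


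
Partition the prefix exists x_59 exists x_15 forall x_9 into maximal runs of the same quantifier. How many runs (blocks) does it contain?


Alternations = 1.
Blocks = alternations + 1 = 2

2


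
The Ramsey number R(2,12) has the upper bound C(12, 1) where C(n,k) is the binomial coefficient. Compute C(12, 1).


R(2,12) <= C(2+12-2, 2-1) = C(12, 1)
C(12, 1) = 12! / (1! * 11!)
= 12

12


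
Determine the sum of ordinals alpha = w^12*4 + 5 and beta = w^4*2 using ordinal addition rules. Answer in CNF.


Ordinal addition (w^12*4 + 5) + w^4*2:
alpha's leading term has exponent 12 > beta's exponent 4, so it survives.
alpha's tail term has exponent 0 < beta's exponent 4, so it is absorbed by beta.
In ordinal addition, any term followed by a strictly larger-exponent term is absorbed.
Result = w^12*4 + w^4*2

w^12*4 + w^4*2


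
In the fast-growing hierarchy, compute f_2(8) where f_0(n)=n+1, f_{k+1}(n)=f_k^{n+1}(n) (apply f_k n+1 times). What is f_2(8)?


f_2(8) = f_1^9(8)
f_1(m) = 2m + 1.
Iterating: f_1^k(n) = 2^k*(n+1) - 1.
f_2(8) = 2^9*(8+1) - 1 = 512*9 - 1 = 4607

4607


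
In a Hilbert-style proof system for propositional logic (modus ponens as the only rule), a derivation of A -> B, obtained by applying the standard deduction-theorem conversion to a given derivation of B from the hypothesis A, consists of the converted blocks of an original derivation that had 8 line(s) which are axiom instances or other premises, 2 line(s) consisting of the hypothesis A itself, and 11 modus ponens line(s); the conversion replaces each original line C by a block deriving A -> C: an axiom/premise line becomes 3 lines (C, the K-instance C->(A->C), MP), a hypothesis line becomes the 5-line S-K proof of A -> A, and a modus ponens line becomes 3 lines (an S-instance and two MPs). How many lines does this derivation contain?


Deduction-theorem conversion, block by block:
- 8 axiom/premise lines -> 3 lines each = 24
- 2 hypothesis lines -> 5 lines each (identity proof A->A) = 10
- 11 MP lines -> 3 lines each (S-instance, MP, MP) = 33
Total = 24 + 10 + 33 = 67 lines.

67


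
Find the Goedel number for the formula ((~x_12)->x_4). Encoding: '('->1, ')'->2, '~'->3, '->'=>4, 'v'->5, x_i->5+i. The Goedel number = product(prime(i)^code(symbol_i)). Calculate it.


Formula: ((~x_12)->x_4)
Symbol codes: [1, 1, 3, 17, 2, 4, 9, 2]
Primes: [2, 3, 5, 7, 11, 13, 17, 19]
p_1^1 = 2^1 = 2
p_2^1 = 3^1 = 3
p_3^3 = 5^3 = 125
p_4^17 = 7^17 = 232630513987207
p_5^2 = 11^2 = 121
p_6^4 = 13^4 = 28561
p_7^9 = 17^9 = 118587876497
p_8^2 = 19^2 = 361
Product = 25812746568514604322532034293947029250

25812746568514604322532034293947029250


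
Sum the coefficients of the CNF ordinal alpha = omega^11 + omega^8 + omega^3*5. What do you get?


CNF: omega^11 + omega^8 + omega^3*5
Coefficients: 1 + 1 + 5 = 7

7


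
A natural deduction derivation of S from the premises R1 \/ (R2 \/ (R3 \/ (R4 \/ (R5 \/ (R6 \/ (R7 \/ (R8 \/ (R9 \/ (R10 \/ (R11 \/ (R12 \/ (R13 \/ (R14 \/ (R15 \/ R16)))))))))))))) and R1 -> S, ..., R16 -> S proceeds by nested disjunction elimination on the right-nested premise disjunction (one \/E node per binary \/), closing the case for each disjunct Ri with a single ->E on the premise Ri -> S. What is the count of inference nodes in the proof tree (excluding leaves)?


The premise R1 \/ (R2 \/ (R3 \/ (R4 \/ (R5 \/ (R6 \/ (R7 \/ (R8 \/ (R9 \/ (R10 \/ (R11 \/ (R12 \/ (R13 \/ (R14 \/ (R15 \/ R16)))))))))))))) contains 16 disjuncts, hence 15 binary \/ connectives.
- Each binary \/ is eliminated once: 15 \/E nodes.
- Each of the 16 cases Ri derives S by one ->E with Ri -> S: 16 ->E nodes.
Total = 15 + 16 = 31

31


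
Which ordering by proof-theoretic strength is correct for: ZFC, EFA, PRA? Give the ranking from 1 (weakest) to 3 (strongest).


Ordering by consistency strength:
1. EFA
2. PRA
3. ZFC


ZFC=3, EFA=1, PRA=2


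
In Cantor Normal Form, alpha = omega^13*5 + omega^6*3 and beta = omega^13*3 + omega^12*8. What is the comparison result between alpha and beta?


Compare term by term from highest exponent:
alpha = omega^13*5 + omega^6*3
beta = omega^13*3 + omega^12*8
Term 1: alpha has omega^13*5, beta has omega^13*3
Term 2: alpha has omega^6*3, beta has omega^12*8
Result: alpha > beta

alpha > beta


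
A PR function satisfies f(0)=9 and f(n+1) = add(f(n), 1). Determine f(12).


f(0) = 9
f(1) = add(f(0), 1) = add(9, 1) = 10
f(2) = add(f(1), 1) = add(10, 1) = 11
f(3) = add(f(2), 1) = add(11, 1) = 12
f(4) = add(f(3), 1) = add(12, 1) = 13
f(5) = add(f(4), 1) = add(13, 1) = 14
f(6) = add(f(5), 1) = add(14, 1) = 15
f(7) = add(f(6), 1) = add(15, 1) = 16
f(8) = add(f(7), 1) = add(16, 1) = 17
f(9) = add(f(8), 1) = add(17, 1) = 18
f(10) = add(f(9), 1) = add(18, 1) = 19
f(11) = add(f(10), 1) = add(19, 1) = 20
f(12) = add(f(11), 1) = add(20, 1) = 21


21


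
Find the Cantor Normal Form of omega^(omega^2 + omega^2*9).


omega^(omega^2 + omega^2*9):
Both terms of the exponent have the same exponent 2, so they merge: omega^2 + omega^2*9 = omega^2*(1+9) = omega^2*10.
omega raised to a CNF ordinal is a single CNF term: Result = omega^(omega^2*10)

omega^(omega^2*10)


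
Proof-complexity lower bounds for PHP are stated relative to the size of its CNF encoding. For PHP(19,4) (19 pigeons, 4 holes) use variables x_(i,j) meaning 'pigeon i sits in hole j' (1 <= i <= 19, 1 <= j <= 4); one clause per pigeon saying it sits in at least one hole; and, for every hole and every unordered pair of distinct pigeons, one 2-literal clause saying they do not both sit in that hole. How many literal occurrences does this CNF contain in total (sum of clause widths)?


PHP(19,4): 19 pigeons, 4 holes, 19*4 = 76 variables.
- pigeon clauses: one per pigeon -> 19 clauses of width 4 -> 76 literals
- hole clauses: 4 holes * C(19,2) = 4 * 171 -> 684 clauses of width 2 -> 1368 literals
Total literal occurrences = 76 + 1368 = 1444

1444


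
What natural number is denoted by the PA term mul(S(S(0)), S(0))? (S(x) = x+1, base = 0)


mul(S^2(0), S^1(0)):
S^2(0) = 2
S^1(0) = 1
2 * 1 = 2

2


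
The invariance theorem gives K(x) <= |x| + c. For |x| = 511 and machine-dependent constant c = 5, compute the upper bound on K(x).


K(x) <= |x| + c = 511 + 5 = 516

516


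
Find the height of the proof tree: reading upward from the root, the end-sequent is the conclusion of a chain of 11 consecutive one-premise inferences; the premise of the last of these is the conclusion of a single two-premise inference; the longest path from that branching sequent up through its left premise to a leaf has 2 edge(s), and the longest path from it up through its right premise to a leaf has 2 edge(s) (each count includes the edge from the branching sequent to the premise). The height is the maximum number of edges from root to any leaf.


Longest path through the left premise: 2 edges (measured from the branching sequent)
Longest path through the right premise: 2 edges
Height of the subtree rooted at the branching sequent: max(2, 2) = 2
The branching sequent sits 11 edges above the root (the chain of one-premise inferences), so height = 2 + 11 = 13

13


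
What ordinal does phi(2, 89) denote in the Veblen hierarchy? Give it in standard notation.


phi(2, 89):
phi(2, beta) = zeta_beta (the beta-th zeta number, fixed point of epsilon).
phi(2, 89) = zeta_89

zeta_89


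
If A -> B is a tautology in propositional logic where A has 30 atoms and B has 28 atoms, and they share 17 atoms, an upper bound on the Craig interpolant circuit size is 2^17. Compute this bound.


Shared atoms = 17
Craig interpolant size bound = 2^17
= 131072

131072


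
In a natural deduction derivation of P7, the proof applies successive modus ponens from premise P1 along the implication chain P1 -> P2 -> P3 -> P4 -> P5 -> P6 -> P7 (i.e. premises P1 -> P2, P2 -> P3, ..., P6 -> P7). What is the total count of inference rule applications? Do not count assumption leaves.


We have a chain: P1 -> P2 -> P3 -> P4 -> P5 -> P6 -> P7.
Each modus ponens application produces the next variable.
The chain has 7 propositions, so 7-1 = 6 modus ponens steps.
Total inference nodes = 6

6


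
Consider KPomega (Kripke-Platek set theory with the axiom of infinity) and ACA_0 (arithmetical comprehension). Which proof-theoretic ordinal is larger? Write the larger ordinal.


Proof-theoretic ordinal of KPomega (Kripke-Platek set theory with the axiom of infinity): psi_0(epsilon_{Omega+1})
Proof-theoretic ordinal of ACA_0 (arithmetical comprehension): epsilon_0
Comparing: epsilon_0 < psi_0(epsilon_{Omega+1}).
The larger ordinal is psi_0(epsilon_{Omega+1}) (from KPomega (Kripke-Platek set theory with the axiom of infinity)).

psi_0(epsilon_{Omega+1})


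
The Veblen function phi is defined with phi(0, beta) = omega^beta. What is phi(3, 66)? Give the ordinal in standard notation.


phi(3, 66):
phi(3, beta) = eta_beta (the beta-th eta number, fixed point of zeta).
phi(3, 66) = eta_66

eta_66


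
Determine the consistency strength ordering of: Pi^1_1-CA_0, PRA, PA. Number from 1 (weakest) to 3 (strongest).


Ordering by consistency strength:
1. PRA
2. PA
3. Pi^1_1-CA_0


Pi^1_1-CA_0=3, PRA=1, PA=2


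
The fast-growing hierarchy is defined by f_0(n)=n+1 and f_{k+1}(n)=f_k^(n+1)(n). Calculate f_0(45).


f_0(45) = 45 + 1 = 46

46


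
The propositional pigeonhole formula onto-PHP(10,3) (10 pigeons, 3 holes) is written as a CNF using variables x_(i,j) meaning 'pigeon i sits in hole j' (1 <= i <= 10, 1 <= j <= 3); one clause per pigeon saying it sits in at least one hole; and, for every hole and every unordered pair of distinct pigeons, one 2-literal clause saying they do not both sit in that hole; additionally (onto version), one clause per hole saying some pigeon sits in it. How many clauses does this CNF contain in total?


onto-PHP(10,3): 10 pigeons, 3 holes, 10*3 = 30 variables.
- pigeon clauses: one per pigeon -> 10 clauses
- hole clauses: 3 holes * C(10,2) = 3 * 45 -> 135 clauses
- onto clauses: one per hole -> 3 clauses
Total clauses = 10 + 135 + 3 = 148

148


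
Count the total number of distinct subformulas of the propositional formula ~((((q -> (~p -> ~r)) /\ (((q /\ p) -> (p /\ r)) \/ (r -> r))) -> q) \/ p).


Formula: ~((((q -> (~p -> ~r)) /\ (((q /\ p) -> (p /\ r)) \/ (r -> r))) -> q) \/ p)
Subformulas found:
  1. r
  2. q
  3. p
  4. ~p
  5. ~r
  6. (q /\ p)
  7. (p /\ r)
  8. (r -> r)
  9. (~p -> ~r)
  10. (q -> (~p -> ~r))
  11. ((q /\ p) -> (p /\ r))
  12. (((q /\ p) -> (p /\ r)) \/ (r -> r))
  13. ((q -> (~p -> ~r)) /\ (((q /\ p) -> (p /\ r)) \/ (r -> r)))
  14. (((q -> (~p -> ~r)) /\ (((q /\ p) -> (p /\ r)) \/ (r -> r))) -> q)
  15. ((((q -> (~p -> ~r)) /\ (((q /\ p) -> (p /\ r)) \/ (r -> r))) -> q) \/ p)
  16. ~((((q -> (~p -> ~r)) /\ (((q /\ p) -> (p /\ r)) \/ (r -> r))) -> q) \/ p)
Total distinct subformulas = 16

16


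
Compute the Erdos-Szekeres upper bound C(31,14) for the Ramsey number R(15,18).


R(15,18) <= C(15+18-2, 15-1) = C(31, 14)
C(31, 14) = 31! / (14! * 17!)
= 265182525

265182525


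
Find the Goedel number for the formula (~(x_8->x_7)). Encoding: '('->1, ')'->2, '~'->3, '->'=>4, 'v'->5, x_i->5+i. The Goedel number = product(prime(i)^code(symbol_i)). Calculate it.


Formula: (~(x_8->x_7))
Symbol codes: [1, 3, 1, 13, 4, 12, 2, 2]
Primes: [2, 3, 5, 7, 11, 13, 17, 19]
p_1^1 = 2^1 = 2
p_2^3 = 3^3 = 27
p_3^1 = 5^1 = 5
p_4^13 = 7^13 = 96889010407
p_5^4 = 11^4 = 14641
p_6^12 = 13^12 = 23298085122481
p_7^2 = 17^2 = 289
p_8^2 = 19^2 = 361
Product = 930967022529006140388361524937073010

930967022529006140388361524937073010


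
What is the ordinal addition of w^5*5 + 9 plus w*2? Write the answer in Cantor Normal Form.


Ordinal addition (w^5*5 + 9) + w*2:
alpha's leading term has exponent 5 > beta's exponent 1, so it survives.
alpha's tail term has exponent 0 < beta's exponent 1, so it is absorbed by beta.
In ordinal addition, any term followed by a strictly larger-exponent term is absorbed.
Result = w^5*5 + w*2

w^5*5 + w*2


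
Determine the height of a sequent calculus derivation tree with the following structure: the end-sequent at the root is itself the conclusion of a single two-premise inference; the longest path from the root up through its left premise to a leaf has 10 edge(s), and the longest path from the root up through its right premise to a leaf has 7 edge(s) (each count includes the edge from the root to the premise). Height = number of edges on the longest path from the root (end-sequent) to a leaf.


Longest path through the left premise: 10 edges (measured from the branching sequent)
Longest path through the right premise: 7 edges
Height of the subtree rooted at the branching sequent: max(10, 7) = 10
The branching sequent is the root itself.
Total height = 10

10


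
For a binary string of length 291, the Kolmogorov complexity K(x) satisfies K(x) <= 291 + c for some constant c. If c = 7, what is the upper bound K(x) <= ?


K(x) <= |x| + c = 291 + 7 = 298

298


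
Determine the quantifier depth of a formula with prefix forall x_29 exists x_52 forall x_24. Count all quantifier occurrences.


Quantifier prefix has 3 quantifier symbols.
Quantifier depth = 3

3


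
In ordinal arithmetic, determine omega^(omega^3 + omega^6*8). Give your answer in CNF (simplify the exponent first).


omega^(omega^3 + omega^6*8):
In ordinal addition a term is absorbed by a following term of strictly larger exponent: 3 < 6, so omega^3 + omega^6*8 = omega^6*8.
omega raised to a CNF ordinal is a single CNF term: Result = omega^(omega^6*8)

omega^(omega^6*8)


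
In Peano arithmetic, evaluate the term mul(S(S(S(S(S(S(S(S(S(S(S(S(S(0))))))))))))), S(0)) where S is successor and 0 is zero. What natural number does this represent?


mul(S^13(0), S^1(0)):
S^13(0) = 13
S^1(0) = 1
13 * 1 = 13

13


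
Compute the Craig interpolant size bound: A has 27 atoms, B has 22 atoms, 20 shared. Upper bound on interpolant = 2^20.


Shared atoms = 20
Craig interpolant size bound = 2^20
= 1048576

1048576


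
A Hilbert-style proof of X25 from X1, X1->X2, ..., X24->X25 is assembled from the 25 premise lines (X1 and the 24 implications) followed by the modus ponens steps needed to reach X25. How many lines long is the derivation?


We have 25 premise lines: X1 and 24 implications.
Each implication is detached once by MP, giving 24 MP lines.
25 premise lines + 24 MP lines = 49 total lines.

49


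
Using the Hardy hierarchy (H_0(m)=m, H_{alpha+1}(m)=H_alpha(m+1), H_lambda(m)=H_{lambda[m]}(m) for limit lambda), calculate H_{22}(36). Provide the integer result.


H_22(36):
For finite ordinals k, H_k(n) = n + k (each successor step adds 1).
H_22(36) = 36 + 22 = 58

58


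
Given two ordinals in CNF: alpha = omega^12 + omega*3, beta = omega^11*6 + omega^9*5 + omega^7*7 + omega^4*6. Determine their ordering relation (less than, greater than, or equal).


Compare term by term from highest exponent:
alpha = omega^12 + omega*3
beta = omega^11*6 + omega^9*5 + omega^7*7 + omega^4*6
Term 1: alpha has omega^12*1, beta has omega^11*6
Term 2: alpha has omega^1*3, beta has omega^9*5
Term 3: alpha has omega^0*0, beta has omega^7*7
Term 4: alpha has omega^0*0, beta has omega^4*6
Result: alpha > beta

alpha > beta


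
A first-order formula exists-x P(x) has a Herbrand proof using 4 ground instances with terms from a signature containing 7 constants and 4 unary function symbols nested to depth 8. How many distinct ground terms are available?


Herbrand terms by depth:
Depth 0: 7 constants
Depth 1: 28 new terms (running total: 35)
Depth 2: 112 new terms (running total: 147)
Depth 3: 448 new terms (running total: 595)
Depth 4: 1792 new terms (running total: 2387)
Depth 5: 7168 new terms (running total: 9555)
Depth 6: 28672 new terms (running total: 38227)
Depth 7: 114688 new terms (running total: 152915)
Depth 8: 458752 new terms (running total: 611667)
Total distinct ground terms = 611667

611667


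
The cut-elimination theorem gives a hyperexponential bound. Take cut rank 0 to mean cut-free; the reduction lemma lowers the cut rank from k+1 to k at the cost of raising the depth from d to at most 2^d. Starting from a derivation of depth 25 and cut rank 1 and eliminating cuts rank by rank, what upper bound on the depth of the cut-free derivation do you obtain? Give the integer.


Each rank reduction sends depth d to at most 2^d; cut rank r needs r reductions.
2_0(25) = 25
2_1(25) = 2^25 = 33554432
Cut-free depth bound = 33554432

33554432


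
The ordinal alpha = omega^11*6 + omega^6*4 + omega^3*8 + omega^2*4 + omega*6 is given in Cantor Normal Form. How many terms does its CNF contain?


CNF: omega^11*6 + omega^6*4 + omega^3*8 + omega^2*4 + omega*6
Count the summands separated by '+':
  term 1: omega^11*6
  term 2: omega^6*4
  term 3: omega^3*8
  term 4: omega^2*4
  term 5: omega*6
Total terms = 5

5


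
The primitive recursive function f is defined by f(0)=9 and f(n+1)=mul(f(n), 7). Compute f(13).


f(0) = 9
f(1) = mul(f(0), 7) = mul(9, 7) = 63
f(2) = mul(f(1), 7) = mul(63, 7) = 441
f(3) = mul(f(2), 7) = mul(441, 7) = 3087
f(4) = mul(f(3), 7) = mul(3087, 7) = 21609
f(5) = mul(f(4), 7) = mul(21609, 7) = 151263
f(6) = mul(f(5), 7) = mul(151263, 7) = 1058841
f(7) = mul(f(6), 7) = mul(1058841, 7) = 7411887
f(8) = mul(f(7), 7) = mul(7411887, 7) = 51883209
f(9) = mul(f(8), 7) = mul(51883209, 7) = 363182463
f(10) = mul(f(9), 7) = mul(363182463, 7) = 2542277241
f(11) = mul(f(10), 7) = mul(2542277241, 7) = 17795940687
f(12) = mul(f(11), 7) = mul(17795940687, 7) = 124571584809
f(13) = mul(f(12), 7) = mul(124571584809, 7) = 872001093663


872001093663


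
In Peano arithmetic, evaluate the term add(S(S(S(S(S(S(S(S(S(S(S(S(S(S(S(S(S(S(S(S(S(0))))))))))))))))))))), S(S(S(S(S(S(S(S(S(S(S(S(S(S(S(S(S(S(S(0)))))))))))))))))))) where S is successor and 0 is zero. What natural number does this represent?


add(S^21(0), S^19(0)):
S^21(0) = 21
S^19(0) = 19
21 + 19 = 40

40


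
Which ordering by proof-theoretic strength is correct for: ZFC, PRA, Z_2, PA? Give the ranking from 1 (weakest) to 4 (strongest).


Ordering by consistency strength:
1. PRA
2. PA
3. Z_2
4. ZFC


ZFC=4, PRA=1, Z_2=3, PA=2


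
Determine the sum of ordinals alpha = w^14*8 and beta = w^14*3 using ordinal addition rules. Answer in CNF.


Ordinal addition w^14*8 + w^14*3:
Both terms have the same exponent 14.
w^e*c + w^e*d = w^e*(c+d).
Result = w^14*(8+3) = w^14*11

w^14*11


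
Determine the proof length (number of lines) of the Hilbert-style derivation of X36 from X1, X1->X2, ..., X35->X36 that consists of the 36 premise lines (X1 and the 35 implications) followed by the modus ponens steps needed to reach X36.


We have 36 premise lines: X1 and 35 implications.
Each implication is detached once by MP, giving 35 MP lines.
36 premise lines + 35 MP lines = 71 total lines.

71


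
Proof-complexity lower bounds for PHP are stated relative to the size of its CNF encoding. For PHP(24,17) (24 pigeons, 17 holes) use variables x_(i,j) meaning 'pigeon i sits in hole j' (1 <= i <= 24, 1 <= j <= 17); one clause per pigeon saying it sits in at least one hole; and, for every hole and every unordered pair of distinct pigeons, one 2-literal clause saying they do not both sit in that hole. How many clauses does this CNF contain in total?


PHP(24,17): 24 pigeons, 17 holes, 24*17 = 408 variables.
- pigeon clauses: one per pigeon -> 24 clauses
- hole clauses: 17 holes * C(24,2) = 17 * 276 -> 4692 clauses
Total clauses = 24 + 4692 = 4716

4716


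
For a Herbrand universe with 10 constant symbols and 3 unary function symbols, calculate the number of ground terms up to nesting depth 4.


Herbrand terms by depth:
Depth 0: 10 constants
Depth 1: 30 new terms (running total: 40)
Depth 2: 90 new terms (running total: 130)
Depth 3: 270 new terms (running total: 400)
Depth 4: 810 new terms (running total: 1210)
Total distinct ground terms = 1210

1210


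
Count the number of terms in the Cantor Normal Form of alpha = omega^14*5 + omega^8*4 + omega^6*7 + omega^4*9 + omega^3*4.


CNF: omega^14*5 + omega^8*4 + omega^6*7 + omega^4*9 + omega^3*4
Count the summands separated by '+':
  term 1: omega^14*5
  term 2: omega^8*4
  term 3: omega^6*7
  term 4: omega^4*9
  term 5: omega^3*4
Total terms = 5

5


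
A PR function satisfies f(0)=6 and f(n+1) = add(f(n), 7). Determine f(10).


f(0) = 6
f(1) = add(f(0), 7) = add(6, 7) = 13
f(2) = add(f(1), 7) = add(13, 7) = 20
f(3) = add(f(2), 7) = add(20, 7) = 27
f(4) = add(f(3), 7) = add(27, 7) = 34
f(5) = add(f(4), 7) = add(34, 7) = 41
f(6) = add(f(5), 7) = add(41, 7) = 48
f(7) = add(f(6), 7) = add(48, 7) = 55
f(8) = add(f(7), 7) = add(55, 7) = 62
f(9) = add(f(8), 7) = add(62, 7) = 69
f(10) = add(f(9), 7) = add(69, 7) = 76


76


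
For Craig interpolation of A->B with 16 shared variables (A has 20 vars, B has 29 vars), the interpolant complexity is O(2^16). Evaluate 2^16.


Shared atoms = 16
Craig interpolant size bound = 2^16
= 65536

65536


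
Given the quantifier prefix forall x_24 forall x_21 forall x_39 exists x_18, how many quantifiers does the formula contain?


Quantifier prefix has 4 quantifier symbols.
Quantifier depth = 4

4


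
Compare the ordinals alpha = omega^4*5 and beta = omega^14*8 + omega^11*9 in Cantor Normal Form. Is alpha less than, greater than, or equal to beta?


Compare term by term from highest exponent:
alpha = omega^4*5
beta = omega^14*8 + omega^11*9
Term 1: alpha has omega^4*5, beta has omega^14*8
Term 2: alpha has omega^0*0, beta has omega^11*9
Result: alpha < beta

alpha < beta


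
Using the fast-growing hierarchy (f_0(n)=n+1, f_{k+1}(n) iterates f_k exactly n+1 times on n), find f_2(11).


f_2(11) = f_1^12(11)
f_1(m) = 2m + 1.
Iterating: f_1^k(n) = 2^k*(n+1) - 1.
f_2(11) = 2^12*(11+1) - 1 = 4096*12 - 1 = 49151

49151


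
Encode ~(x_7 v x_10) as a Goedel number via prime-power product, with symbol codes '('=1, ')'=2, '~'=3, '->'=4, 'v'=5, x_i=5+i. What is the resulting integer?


Formula: ~(x_7 v x_10)
Symbol codes: [3, 1, 12, 5, 15, 2]
Primes: [2, 3, 5, 7, 11, 13]
p_1^3 = 2^3 = 8
p_2^1 = 3^1 = 3
p_3^12 = 5^12 = 244140625
p_4^5 = 7^5 = 16807
p_5^15 = 11^15 = 4177248169415651
p_6^2 = 13^2 = 169
Product = 69521394651500009966794921875000

69521394651500009966794921875000


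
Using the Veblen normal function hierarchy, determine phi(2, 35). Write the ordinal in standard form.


phi(2, 35):
phi(2, beta) = zeta_beta (the beta-th zeta number, fixed point of epsilon).
phi(2, 35) = zeta_35

zeta_35


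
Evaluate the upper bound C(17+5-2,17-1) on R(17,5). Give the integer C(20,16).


R(17,5) <= C(17+5-2, 17-1) = C(20, 16)
C(20, 16) = 20! / (16! * 4!)
= 4845

4845


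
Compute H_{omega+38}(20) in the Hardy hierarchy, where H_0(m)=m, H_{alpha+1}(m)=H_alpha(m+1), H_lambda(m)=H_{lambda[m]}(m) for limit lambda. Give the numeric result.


H_{omega+38}(20):
Unwind the 38 successor steps: H_{omega+38}(20) = H_omega(20+38) = H_omega(58).
H_omega(m) = H_m(m) = m + m = 2m.
Result = 2 * 58 = 116

116


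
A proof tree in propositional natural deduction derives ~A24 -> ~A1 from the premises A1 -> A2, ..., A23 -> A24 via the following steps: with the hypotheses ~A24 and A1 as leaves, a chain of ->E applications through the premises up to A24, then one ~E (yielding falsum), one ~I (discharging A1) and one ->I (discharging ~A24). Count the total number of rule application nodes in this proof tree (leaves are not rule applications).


From hypothesis A1, 23 ->E steps along the 23 premises yield A24.
~E with hypothesis ~A24 gives falsum (1 node); ~I discharging A1 gives ~A1 (1 node); ->I discharging ~A24 gives the goal (1 node).
Total = 23 + 3 = 26 inference nodes.

26


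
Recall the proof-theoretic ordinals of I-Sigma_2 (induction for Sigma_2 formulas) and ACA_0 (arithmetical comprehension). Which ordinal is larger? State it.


Proof-theoretic ordinal of I-Sigma_2 (induction for Sigma_2 formulas): omega^(omega^omega)
Proof-theoretic ordinal of ACA_0 (arithmetical comprehension): epsilon_0
Comparing: omega^(omega^omega) < epsilon_0.
The larger ordinal is epsilon_0 (from ACA_0 (arithmetical comprehension)).

epsilon_0


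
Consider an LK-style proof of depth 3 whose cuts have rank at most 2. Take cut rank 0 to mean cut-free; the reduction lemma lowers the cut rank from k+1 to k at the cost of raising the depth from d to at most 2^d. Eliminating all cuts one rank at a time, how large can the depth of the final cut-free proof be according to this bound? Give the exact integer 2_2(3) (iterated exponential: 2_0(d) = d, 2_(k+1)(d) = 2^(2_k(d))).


Each rank reduction sends depth d to at most 2^d; cut rank r needs r reductions.
2_0(3) = 3
2_1(3) = 2^3 = 8
2_2(3) = 2^8 = 256
Cut-free depth bound = 256

256


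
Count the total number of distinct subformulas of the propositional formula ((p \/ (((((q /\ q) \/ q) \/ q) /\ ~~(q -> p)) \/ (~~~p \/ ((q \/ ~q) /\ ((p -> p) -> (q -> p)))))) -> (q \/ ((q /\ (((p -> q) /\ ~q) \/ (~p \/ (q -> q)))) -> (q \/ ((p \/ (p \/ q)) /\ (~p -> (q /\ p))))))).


Formula: ((p \/ (((((q /\ q) \/ q) \/ q) /\ ~~(q -> p)) \/ (~~~p \/ ((q \/ ~q) /\ ((p -> p) -> (q -> p)))))) -> (q \/ ((q /\ (((p -> q) /\ ~q) \/ (~p \/ (q -> q)))) -> (q \/ ((p \/ (p \/ q)) /\ (~p -> (q /\ p)))))))
Subformulas found:
  1. p
  2. q
  3. ~p
  4. ~q
  5. ~~p
  6. ~~~p
  7. (q /\ p)
  8. (q /\ q)
  9. (q -> p)
  10. (p -> p)
  11. (q -> q)
  12. (p -> q)
  13. (p \/ q)
  14. ~(q -> p)
  15. (q \/ ~q)
  16. ~~(q -> p)
  17. (p \/ (p \/ q))
  18. ((q /\ q) \/ q)
  19. (~p \/ (q -> q))
  20. ((p -> q) /\ ~q)
  21. (~p -> (q /\ p))
  22. ((p -> p) -> (q -> p))
  23. (((q /\ q) \/ q) \/ q)
  24. ((p \/ (p \/ q)) /\ (~p -> (q /\ p)))
  25. ((q \/ ~q) /\ ((p -> p) -> (q -> p)))
  26. (((p -> q) /\ ~q) \/ (~p \/ (q -> q)))
  27. ((((q /\ q) \/ q) \/ q) /\ ~~(q -> p))
  28. (q \/ ((p \/ (p \/ q)) /\ (~p -> (q /\ p))))
  29. (q /\ (((p -> q) /\ ~q) \/ (~p \/ (q -> q))))
  30. (~~~p \/ ((q \/ ~q) /\ ((p -> p) -> (q -> p))))
  31. (((((q /\ q) \/ q) \/ q) /\ ~~(q -> p)) \/ (~~~p \/ ((q \/ ~q) /\ ((p -> p) -> (q -> p)))))
  32. ((q /\ (((p -> q) /\ ~q) \/ (~p \/ (q -> q)))) -> (q \/ ((p \/ (p \/ q)) /\ (~p -> (q /\ p)))))
  33. (p \/ (((((q /\ q) \/ q) \/ q) /\ ~~(q -> p)) \/ (~~~p \/ ((q \/ ~q) /\ ((p -> p) -> (q -> p))))))
  34. (q \/ ((q /\ (((p -> q) /\ ~q) \/ (~p \/ (q -> q)))) -> (q \/ ((p \/ (p \/ q)) /\ (~p -> (q /\ p))))))
  35. ((p \/ (((((q /\ q) \/ q) \/ q) /\ ~~(q -> p)) \/ (~~~p \/ ((q \/ ~q) /\ ((p -> p) -> (q -> p)))))) -> (q \/ ((q /\ (((p -> q) /\ ~q) \/ (~p \/ (q -> q)))) -> (q \/ ((p \/ (p \/ q)) /\ (~p -> (q /\ p)))))))
Total distinct subformulas = 35

35


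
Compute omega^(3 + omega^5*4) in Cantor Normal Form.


omega^(3 + omega^5*4):
In ordinal addition a term is absorbed by a following term of strictly larger exponent: 0 < 5, so 3 + omega^5*4 = omega^5*4.
omega raised to a CNF ordinal is a single CNF term: Result = omega^(omega^5*4)

omega^(omega^5*4)


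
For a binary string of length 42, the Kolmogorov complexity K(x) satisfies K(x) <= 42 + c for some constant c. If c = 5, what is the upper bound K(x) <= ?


K(x) <= |x| + c = 42 + 5 = 47

47


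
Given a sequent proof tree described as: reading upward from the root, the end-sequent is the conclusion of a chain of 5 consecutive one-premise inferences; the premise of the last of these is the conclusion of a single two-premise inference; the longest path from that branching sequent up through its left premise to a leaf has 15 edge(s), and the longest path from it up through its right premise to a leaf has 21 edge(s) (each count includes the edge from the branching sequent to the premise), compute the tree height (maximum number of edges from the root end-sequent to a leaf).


Longest path through the left premise: 15 edges (measured from the branching sequent)
Longest path through the right premise: 21 edges
Height of the subtree rooted at the branching sequent: max(15, 21) = 21
The branching sequent sits 5 edges above the root (the chain of one-premise inferences), so height = 21 + 5 = 26

26


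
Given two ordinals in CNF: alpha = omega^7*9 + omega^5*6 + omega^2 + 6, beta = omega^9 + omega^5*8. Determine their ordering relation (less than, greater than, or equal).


Compare term by term from highest exponent:
alpha = omega^7*9 + omega^5*6 + omega^2 + 6
beta = omega^9 + omega^5*8
Term 1: alpha has omega^7*9, beta has omega^9*1
Term 2: alpha has omega^5*6, beta has omega^5*8
Term 3: alpha has omega^2*1, beta has omega^0*0
Term 4: alpha has omega^0*6, beta has omega^0*0
Result: alpha < beta

alpha < beta


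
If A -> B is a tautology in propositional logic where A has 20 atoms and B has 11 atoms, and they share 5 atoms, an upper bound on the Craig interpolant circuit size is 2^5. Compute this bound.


Shared atoms = 5
Craig interpolant size bound = 2^5
= 32

32


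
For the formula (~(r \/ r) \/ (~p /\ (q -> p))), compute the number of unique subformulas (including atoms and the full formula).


Formula: (~(r \/ r) \/ (~p /\ (q -> p)))
Subformulas found:
  1. q
  2. r
  3. p
  4. ~p
  5. (r \/ r)
  6. (q -> p)
  7. ~(r \/ r)
  8. (~p /\ (q -> p))
  9. (~(r \/ r) \/ (~p /\ (q -> p)))
Total distinct subformulas = 9

9


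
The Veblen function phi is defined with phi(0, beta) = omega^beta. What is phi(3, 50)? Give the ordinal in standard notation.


phi(3, 50):
phi(3, beta) = eta_beta (the beta-th eta number, fixed point of zeta).
phi(3, 50) = eta_50

eta_50


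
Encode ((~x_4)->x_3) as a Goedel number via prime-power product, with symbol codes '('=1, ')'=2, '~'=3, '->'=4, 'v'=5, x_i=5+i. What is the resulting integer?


Formula: ((~x_4)->x_3)
Symbol codes: [1, 1, 3, 9, 2, 4, 8, 2]
Primes: [2, 3, 5, 7, 11, 13, 17, 19]
p_1^1 = 2^1 = 2
p_2^1 = 3^1 = 3
p_3^3 = 5^3 = 125
p_4^9 = 7^9 = 40353607
p_5^2 = 11^2 = 121
p_6^4 = 13^4 = 28561
p_7^8 = 17^8 = 6975757441
p_8^2 = 19^2 = 361
Product = 263391027196159470741508625250

263391027196159470741508625250


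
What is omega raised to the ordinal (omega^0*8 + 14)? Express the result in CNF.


omega^(omega^0*8 + 14):
omega^0 = 1, so the exponent is 8 + 14 = 22 (finite ordinal addition).
Result = omega^22, already a single CNF term.

omega^22


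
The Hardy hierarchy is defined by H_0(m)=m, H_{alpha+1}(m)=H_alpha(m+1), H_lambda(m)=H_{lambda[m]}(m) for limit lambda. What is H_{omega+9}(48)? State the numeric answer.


H_{omega+9}(48):
Unwind the 9 successor steps: H_{omega+9}(48) = H_omega(48+9) = H_omega(57).
H_omega(m) = H_m(m) = m + m = 2m.
Result = 2 * 57 = 114

114


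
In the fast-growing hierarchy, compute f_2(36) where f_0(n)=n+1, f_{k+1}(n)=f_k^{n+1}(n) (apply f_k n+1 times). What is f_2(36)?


f_2(36) = f_1^37(36)
f_1(m) = 2m + 1.
Iterating: f_1^k(n) = 2^k*(n+1) - 1.
f_2(36) = 2^37*(36+1) - 1 = 137438953472*37 - 1 = 5085241278463

5085241278463


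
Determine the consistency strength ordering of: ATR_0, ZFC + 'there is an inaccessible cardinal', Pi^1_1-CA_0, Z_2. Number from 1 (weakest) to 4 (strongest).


Ordering by consistency strength:
1. ATR_0
2. Pi^1_1-CA_0
3. Z_2
4. ZFC + 'there is an inaccessible cardinal'


ATR_0=1, ZFC + 'there is an inaccessible cardinal'=4, Pi^1_1-CA_0=2, Z_2=3


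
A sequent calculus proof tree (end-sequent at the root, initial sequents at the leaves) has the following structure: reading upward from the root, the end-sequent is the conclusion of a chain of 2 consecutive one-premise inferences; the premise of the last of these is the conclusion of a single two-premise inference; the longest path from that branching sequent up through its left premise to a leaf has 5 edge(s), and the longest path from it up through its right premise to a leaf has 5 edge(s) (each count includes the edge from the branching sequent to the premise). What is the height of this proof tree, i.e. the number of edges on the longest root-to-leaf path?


Longest path through the left premise: 5 edges (measured from the branching sequent)
Longest path through the right premise: 5 edges
Height of the subtree rooted at the branching sequent: max(5, 5) = 5
The branching sequent sits 2 edges above the root (the chain of one-premise inferences), so height = 5 + 2 = 7

7


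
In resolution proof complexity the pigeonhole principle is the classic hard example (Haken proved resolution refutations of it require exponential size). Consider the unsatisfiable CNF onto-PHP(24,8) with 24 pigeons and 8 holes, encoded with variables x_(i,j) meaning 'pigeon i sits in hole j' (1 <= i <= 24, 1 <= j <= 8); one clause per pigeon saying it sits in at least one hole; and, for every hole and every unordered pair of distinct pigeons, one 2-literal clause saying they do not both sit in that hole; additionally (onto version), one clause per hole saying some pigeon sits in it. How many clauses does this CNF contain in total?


onto-PHP(24,8): 24 pigeons, 8 holes, 24*8 = 192 variables.
- pigeon clauses: one per pigeon -> 24 clauses
- hole clauses: 8 holes * C(24,2) = 8 * 276 -> 2208 clauses
- onto clauses: one per hole -> 8 clauses
Total clauses = 24 + 2208 + 8 = 2240

2240


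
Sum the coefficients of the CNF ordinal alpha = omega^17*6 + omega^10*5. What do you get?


CNF: omega^17*6 + omega^10*5
Coefficients: 6 + 5 = 11

11


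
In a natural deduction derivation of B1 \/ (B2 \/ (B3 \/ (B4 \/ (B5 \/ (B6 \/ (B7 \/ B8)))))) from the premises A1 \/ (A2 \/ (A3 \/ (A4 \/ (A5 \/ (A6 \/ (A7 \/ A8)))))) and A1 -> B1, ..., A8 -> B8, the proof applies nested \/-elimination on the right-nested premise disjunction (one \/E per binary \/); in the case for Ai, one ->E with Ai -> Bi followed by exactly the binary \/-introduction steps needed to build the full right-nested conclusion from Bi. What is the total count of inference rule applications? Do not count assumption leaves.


Constructive dilemma with 8 branches, all disjunctions right-nested:
- \/E: the premise has 7 binary \/, each eliminated once: 7 nodes.
- ->E: one per case (Ai with Ai -> Bi gives Bi): 8 nodes.
- \/I: in case i < n, Bi needs 1 step to form Bi \/ (B(i+1) \/ ...) and then i-1 steps to prepend B(i-1), ..., B1, i.e. i steps; in case i = n, B8 needs 7 prepend steps.
  \/I total = (1 + 2 + ... + 7) + 7 = 28 + 7 = 35 nodes.
Total = 7 + 8 + 35 = 50

50


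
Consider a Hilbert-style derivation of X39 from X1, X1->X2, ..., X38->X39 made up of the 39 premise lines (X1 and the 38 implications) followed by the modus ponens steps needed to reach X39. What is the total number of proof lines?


We have 39 premise lines: X1 and 38 implications.
Each implication is detached once by MP, giving 38 MP lines.
39 premise lines + 38 MP lines = 77 total lines.

77


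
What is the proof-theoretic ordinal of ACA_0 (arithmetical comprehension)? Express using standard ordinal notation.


The proof-theoretic ordinal of ACA_0 (arithmetical comprehension) is a standard result in ordinal analysis.
This ordinal is the supremum of order types of primitive recursive well-orderings
that the theory can prove to be well-ordered.
For ACA_0 (arithmetical comprehension), the proof-theoretic ordinal is epsilon_0.

epsilon_0


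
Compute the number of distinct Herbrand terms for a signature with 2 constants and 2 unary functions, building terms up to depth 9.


Herbrand terms by depth:
Depth 0: 2 constants
Depth 1: 4 new terms (running total: 6)
Depth 2: 8 new terms (running total: 14)
Depth 3: 16 new terms (running total: 30)
Depth 4: 32 new terms (running total: 62)
Depth 5: 64 new terms (running total: 126)
Depth 6: 128 new terms (running total: 254)
Depth 7: 256 new terms (running total: 510)
Depth 8: 512 new terms (running total: 1022)
Depth 9: 1024 new terms (running total: 2046)
Total distinct ground terms = 2046

2046


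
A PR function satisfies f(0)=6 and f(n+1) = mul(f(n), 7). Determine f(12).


f(0) = 6
f(1) = mul(f(0), 7) = mul(6, 7) = 42
f(2) = mul(f(1), 7) = mul(42, 7) = 294
f(3) = mul(f(2), 7) = mul(294, 7) = 2058
f(4) = mul(f(3), 7) = mul(2058, 7) = 14406
f(5) = mul(f(4), 7) = mul(14406, 7) = 100842
f(6) = mul(f(5), 7) = mul(100842, 7) = 705894
f(7) = mul(f(6), 7) = mul(705894, 7) = 4941258
f(8) = mul(f(7), 7) = mul(4941258, 7) = 34588806
f(9) = mul(f(8), 7) = mul(34588806, 7) = 242121642
f(10) = mul(f(9), 7) = mul(242121642, 7) = 1694851494
f(11) = mul(f(10), 7) = mul(1694851494, 7) = 11863960458
f(12) = mul(f(11), 7) = mul(11863960458, 7) = 83047723206


83047723206


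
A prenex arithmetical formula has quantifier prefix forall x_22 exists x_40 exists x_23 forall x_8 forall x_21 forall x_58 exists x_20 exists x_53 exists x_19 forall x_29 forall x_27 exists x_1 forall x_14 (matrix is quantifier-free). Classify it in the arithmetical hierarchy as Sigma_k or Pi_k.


Leading quantifier is forall, so the class is Pi.
Number of quantifier blocks = alternations + 1 = 6 + 1 = 7.
Classification: Pi_7

Pi_7


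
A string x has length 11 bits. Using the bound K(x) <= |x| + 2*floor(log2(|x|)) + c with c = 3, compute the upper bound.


floor(log2(11)) = 3
2 * 3 = 6
K(x) <= 11 + 6 + 3 = 20

20


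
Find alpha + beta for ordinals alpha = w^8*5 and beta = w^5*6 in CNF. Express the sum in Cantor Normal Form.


Ordinal addition w^8*5 + w^5*6:
Leading exponent of alpha (8) > leading exponent of beta (5).
Since alpha's term has higher exponent than beta's leading term,
the sum is simply alpha followed by beta.
Result = w^8*5 + w^5*6

w^8*5 + w^5*6


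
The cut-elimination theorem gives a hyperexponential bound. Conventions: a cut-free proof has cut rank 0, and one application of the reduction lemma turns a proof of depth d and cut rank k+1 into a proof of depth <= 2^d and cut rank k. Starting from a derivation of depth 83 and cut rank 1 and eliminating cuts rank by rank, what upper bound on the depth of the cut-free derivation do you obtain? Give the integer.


Each rank reduction sends depth d to at most 2^d; cut rank r needs r reductions.
2_0(83) = 83
2_1(83) = 2^83 = 9671406556917033397649408
Cut-free depth bound = 9671406556917033397649408

9671406556917033397649408


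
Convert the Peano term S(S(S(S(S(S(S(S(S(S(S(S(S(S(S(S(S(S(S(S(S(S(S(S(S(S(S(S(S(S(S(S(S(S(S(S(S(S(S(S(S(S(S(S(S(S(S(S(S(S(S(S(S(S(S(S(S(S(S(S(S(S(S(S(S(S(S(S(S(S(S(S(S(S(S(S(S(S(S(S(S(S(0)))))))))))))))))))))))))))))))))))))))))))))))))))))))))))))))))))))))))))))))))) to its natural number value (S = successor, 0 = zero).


Counting successors applied to 0:
82 applications of S to 0 = 82

82


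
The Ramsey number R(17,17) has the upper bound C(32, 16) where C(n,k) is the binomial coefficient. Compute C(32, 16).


R(17,17) <= C(17+17-2, 17-1) = C(32, 16)
C(32, 16) = 32! / (16! * 16!)
= 601080390

601080390
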